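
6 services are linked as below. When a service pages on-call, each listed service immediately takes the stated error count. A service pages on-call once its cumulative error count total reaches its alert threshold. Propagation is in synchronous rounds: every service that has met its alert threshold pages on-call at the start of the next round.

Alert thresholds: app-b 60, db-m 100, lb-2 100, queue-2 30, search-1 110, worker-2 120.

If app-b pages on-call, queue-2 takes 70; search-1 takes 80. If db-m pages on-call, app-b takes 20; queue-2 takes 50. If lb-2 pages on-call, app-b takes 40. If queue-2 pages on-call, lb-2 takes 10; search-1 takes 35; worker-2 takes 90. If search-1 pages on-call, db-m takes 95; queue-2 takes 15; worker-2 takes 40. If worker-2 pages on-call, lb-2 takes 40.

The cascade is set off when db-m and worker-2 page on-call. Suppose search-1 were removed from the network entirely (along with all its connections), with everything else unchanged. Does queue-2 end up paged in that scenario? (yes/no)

With search-1 removed:
Round 1 — db-m, worker-2 page on-call (initial).
  app-b: +20 → 20 < 60
  lb-2: +40 → 40 < 100
  queue-2: +50 → 50 ≥ 30
Round 2 — queue-2 pages on-call.
  lb-2: +10 → 50 < 100
No further pages.

yes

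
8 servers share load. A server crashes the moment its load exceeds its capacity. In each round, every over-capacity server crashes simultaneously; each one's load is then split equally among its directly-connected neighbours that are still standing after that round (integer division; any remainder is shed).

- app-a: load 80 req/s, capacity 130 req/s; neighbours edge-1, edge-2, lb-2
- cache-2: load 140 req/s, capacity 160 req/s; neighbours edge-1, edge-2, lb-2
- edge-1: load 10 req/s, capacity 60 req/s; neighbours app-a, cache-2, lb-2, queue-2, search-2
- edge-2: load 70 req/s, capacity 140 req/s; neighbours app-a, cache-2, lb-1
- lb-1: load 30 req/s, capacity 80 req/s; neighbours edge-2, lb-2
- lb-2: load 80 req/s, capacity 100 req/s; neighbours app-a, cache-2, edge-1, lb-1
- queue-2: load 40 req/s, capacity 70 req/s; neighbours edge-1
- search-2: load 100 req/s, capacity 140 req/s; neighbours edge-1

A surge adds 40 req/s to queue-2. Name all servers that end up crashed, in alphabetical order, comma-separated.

Round 1 — queue-2 at 80 > 70. queue-2 crashes.
  queue-2 sheds 80 req/s to edge-1: 80 each.
    edge-1: 10+80 = 90 > 60
Round 2 — edge-1 crashes.
  edge-1 sheds 90 req/s to app-a, cache-2, lb-2, search-2: 22 each (2 lost).
    app-a: 80+22 = 102 ≤ 130
    cache-2: 140+22 = 162 > 160
    lb-2: 80+22 = 102 > 100
    search-2: 100+22 = 122 ≤ 140
Round 3 — cache-2, lb-2 crash.
  cache-2 sheds 162 req/s to edge-2: 162 each.
    edge-2: 70+162 = 232 > 140
  lb-2 sheds 102 req/s to app-a, lb-1: 51 each.
    app-a: 102+51 = 153 > 130
    lb-1: 30+51 = 81 > 80
Round 4 — app-a, edge-2, lb-1 crash.
  app-a sheds 153 req/s: no online neighbours, lost.
  edge-2 sheds 232 req/s: no online neighbours, lost.
  lb-1 sheds 81 req/s: no online neighbours, lost.
No further crashes.

app-a, cache-2, edge-1, edge-2, lb-1, lb-2, queue-2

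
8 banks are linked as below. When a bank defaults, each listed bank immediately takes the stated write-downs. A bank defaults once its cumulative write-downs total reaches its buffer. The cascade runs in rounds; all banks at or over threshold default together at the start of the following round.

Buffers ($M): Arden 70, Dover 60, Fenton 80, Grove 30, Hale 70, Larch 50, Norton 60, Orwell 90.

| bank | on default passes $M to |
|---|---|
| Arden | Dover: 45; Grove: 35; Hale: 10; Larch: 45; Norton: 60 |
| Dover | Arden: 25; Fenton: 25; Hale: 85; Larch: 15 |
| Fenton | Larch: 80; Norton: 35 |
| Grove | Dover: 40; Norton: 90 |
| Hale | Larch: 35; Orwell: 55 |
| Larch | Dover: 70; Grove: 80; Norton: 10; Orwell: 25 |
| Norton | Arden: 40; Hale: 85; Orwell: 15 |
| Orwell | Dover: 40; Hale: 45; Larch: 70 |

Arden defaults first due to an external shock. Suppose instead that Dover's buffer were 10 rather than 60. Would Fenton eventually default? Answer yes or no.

With Dover's buffer at 10:
Round 1 — Arden defaults (initial).
  Dover: +45 → 45 ≥ 10
  Grove: +35 → 35 ≥ 30
  Hale: +10 → 10 < 70
  Larch: +45 → 45 < 50
  Norton: +60 → 60 ≥ 60
Round 2 — Dover, Grove, Norton default.
  Fenton: +25 → 25 < 80
  Hale: +85+85 → 180 ≥ 70
  Larch: +15 → 60 ≥ 50
  Orwell: +15 → 15 < 90
Round 3 — Hale, Larch default.
  Orwell: +55+25 → 95 ≥ 90
Round 4 — Orwell defaults.
No further defaults.

no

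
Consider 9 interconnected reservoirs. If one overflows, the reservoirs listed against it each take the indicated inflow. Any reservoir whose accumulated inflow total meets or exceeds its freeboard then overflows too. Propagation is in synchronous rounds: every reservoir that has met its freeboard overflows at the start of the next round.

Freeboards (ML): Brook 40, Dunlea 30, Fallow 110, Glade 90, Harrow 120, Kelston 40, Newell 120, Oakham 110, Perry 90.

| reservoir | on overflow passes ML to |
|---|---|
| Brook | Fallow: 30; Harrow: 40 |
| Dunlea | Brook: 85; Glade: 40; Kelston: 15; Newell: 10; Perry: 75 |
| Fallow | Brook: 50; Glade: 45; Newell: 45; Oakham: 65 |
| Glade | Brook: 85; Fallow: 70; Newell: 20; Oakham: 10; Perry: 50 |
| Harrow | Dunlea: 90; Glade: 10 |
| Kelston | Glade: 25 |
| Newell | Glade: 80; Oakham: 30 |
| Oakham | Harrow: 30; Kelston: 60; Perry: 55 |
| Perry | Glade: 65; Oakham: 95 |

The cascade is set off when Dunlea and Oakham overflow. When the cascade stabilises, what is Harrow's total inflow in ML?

70

Round 1 — Dunlea, Oakham overflow (initial).
  Brook: +85 → 85 ≥ 40
  Glade: +40 → 40 < 90
  Harrow: +30 → 30 < 120
  Kelston: +15+60 → 75 ≥ 40
  Newell: +10 → 10 < 120
  Perry: +75+55 → 130 ≥ 90
Round 2 — Brook, Kelston, Perry overflow.
  Fallow: +30 → 30 < 110
  Glade: +25+65 → 130 ≥ 90
  Harrow: +40 → 70 < 120
Round 3 — Glade overflows.
  Fallow: +70 → 100 < 110
  Newell: +20 → 30 < 120
No further overflows.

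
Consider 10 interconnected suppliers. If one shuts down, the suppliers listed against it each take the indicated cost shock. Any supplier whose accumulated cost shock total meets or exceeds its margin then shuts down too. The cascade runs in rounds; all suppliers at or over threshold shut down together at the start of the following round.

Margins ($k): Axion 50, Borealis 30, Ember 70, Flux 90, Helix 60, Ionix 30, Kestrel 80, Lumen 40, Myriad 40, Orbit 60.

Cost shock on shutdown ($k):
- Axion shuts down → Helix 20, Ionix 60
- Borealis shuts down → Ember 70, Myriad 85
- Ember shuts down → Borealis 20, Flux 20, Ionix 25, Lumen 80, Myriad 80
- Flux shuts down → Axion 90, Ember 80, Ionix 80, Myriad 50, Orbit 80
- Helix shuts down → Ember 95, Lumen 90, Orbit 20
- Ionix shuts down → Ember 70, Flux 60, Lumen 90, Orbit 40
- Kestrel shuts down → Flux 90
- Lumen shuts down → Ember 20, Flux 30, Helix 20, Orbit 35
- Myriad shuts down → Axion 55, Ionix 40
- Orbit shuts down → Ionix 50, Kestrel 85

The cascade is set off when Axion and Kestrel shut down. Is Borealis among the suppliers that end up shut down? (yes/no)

Round 1 — Axion, Kestrel shut down (initial).
  Flux: +90 → 90 ≥ 90
  Helix: +20 → 20 < 60
  Ionix: +60 → 60 ≥ 30
Round 2 — Flux, Ionix shut down.
  Ember: +80+70 → 150 ≥ 70
  Lumen: +90 → 90 ≥ 40
  Myriad: +50 → 50 ≥ 40
  Orbit: +80+40 → 120 ≥ 60
Round 3 — Ember, Lumen, Myriad, Orbit shut down.
  Borealis: +20 → 20 < 30
  Helix: +20 → 40 < 60
No further shutdowns.

no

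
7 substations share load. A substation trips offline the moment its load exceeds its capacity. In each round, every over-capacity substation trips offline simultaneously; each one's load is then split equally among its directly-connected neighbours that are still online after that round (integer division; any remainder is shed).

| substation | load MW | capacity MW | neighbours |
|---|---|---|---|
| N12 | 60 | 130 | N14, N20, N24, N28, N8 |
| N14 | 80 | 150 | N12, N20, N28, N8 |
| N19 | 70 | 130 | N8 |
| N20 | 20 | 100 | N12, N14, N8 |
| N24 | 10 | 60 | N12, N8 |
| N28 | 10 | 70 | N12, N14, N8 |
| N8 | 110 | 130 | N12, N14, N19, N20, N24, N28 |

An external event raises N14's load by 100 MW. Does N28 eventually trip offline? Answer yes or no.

Round 1 — N14 at 180 > 150. N14 trips offline.
  N14 sheds 180 MW to N12, N20, N28, N8: 45 each.
    N12: 60+45 = 105 ≤ 130
    N20: 20+45 = 65 ≤ 100
    N28: 10+45 = 55 ≤ 70
    N8: 110+45 = 155 > 130
Round 2 — N8 trips offline.
  N8 sheds 155 MW to N12, N19, N20, N24, N28: 31 each.
    N12: 105+31 = 136 > 130
    N19: 70+31 = 101 ≤ 130
    N20: 65+31 = 96 ≤ 100
    N24: 10+31 = 41 ≤ 60
    N28: 55+31 = 86 > 70
Round 3 — N12, N28 trip offline.
  N12 sheds 136 MW to N20, N24: 68 each.
    N20: 96+68 = 164 > 100
    N24: 41+68 = 109 > 60
  N28 sheds 86 MW: no online neighbours, lost.
Round 4 — N20, N24 trip offline.
  N20 sheds 164 MW: no online neighbours, lost.
  N24 sheds 109 MW: no online neighbours, lost.
No further trips.

yes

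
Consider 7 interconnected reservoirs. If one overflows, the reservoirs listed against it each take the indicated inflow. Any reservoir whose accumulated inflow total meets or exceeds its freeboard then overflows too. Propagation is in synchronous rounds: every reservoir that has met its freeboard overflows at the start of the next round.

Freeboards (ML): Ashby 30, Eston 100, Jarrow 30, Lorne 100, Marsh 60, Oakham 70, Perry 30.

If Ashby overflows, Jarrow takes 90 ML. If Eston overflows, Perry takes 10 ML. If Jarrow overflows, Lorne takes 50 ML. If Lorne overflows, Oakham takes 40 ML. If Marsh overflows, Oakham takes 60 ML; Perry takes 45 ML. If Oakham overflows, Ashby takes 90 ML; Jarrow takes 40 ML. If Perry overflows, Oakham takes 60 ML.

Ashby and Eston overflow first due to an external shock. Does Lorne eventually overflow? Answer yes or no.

no

Round 1 — Ashby, Eston overflow (initial).
  Jarrow: +90 → 90 ≥ 30
  Perry: +10 → 10 < 30
Round 2 — Jarrow overflows.
  Lorne: +50 → 50 < 100
No further overflows.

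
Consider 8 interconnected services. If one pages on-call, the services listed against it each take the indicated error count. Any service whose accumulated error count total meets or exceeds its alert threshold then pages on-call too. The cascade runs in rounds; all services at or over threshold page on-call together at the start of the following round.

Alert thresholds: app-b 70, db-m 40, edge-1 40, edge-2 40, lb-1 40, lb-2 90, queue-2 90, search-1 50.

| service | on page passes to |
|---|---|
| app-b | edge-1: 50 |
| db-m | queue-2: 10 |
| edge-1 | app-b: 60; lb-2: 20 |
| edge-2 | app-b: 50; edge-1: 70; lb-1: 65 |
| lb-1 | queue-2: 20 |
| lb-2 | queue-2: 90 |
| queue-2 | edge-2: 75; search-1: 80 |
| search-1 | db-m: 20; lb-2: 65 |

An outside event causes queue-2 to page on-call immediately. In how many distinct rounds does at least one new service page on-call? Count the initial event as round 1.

4

Round 1 — queue-2 pages on-call (initial).
  edge-2: +75 → 75 ≥ 40
  search-1: +80 → 80 ≥ 50
Round 2 — edge-2, search-1 page on-call.
  app-b: +50 → 50 < 70
  db-m: +20 → 20 < 40
  edge-1: +70 → 70 ≥ 40
  lb-1: +65 → 65 ≥ 40
  lb-2: +65 → 65 < 90
Round 3 — edge-1, lb-1 page on-call.
  app-b: +60 → 110 ≥ 70
  lb-2: +20 → 85 < 90
Round 4 — app-b pages on-call.
No further pages.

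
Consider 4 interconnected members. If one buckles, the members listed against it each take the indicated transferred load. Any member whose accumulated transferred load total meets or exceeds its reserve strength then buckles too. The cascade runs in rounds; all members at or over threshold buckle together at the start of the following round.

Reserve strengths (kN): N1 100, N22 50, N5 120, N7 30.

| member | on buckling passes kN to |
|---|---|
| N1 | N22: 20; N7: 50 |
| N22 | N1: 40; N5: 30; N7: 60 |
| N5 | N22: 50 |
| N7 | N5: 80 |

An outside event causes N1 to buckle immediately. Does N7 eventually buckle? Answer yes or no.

yes

Round 1 — N1 buckles (initial).
  N22: +20 → 20 < 50
  N7: +50 → 50 ≥ 30
Round 2 — N7 buckles.
  N5: +80 → 80 < 120
No further bucklings.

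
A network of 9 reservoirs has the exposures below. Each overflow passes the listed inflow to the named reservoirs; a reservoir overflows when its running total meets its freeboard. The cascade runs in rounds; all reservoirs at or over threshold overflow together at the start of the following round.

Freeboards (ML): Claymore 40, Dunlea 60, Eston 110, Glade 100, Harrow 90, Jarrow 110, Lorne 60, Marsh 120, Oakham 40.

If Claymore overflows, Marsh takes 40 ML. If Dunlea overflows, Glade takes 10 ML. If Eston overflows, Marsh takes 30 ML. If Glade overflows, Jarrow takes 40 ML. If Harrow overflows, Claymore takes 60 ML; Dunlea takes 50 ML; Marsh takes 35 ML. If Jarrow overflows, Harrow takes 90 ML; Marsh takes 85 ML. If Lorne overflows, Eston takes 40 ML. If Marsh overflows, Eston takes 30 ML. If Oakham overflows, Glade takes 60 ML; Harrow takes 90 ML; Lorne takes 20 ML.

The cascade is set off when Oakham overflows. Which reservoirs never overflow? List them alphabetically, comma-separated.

Dunlea, Eston, Glade, Jarrow, Lorne, Marsh

Round 1 — Oakham overflows (initial).
  Glade: +60 → 60 < 100
  Harrow: +90 → 90 ≥ 90
  Lorne: +20 → 20 < 60
Round 2 — Harrow overflows.
  Claymore: +60 → 60 ≥ 40
  Dunlea: +50 → 50 < 60
  Marsh: +35 → 35 < 120
Round 3 — Claymore overflows.
  Marsh: +40 → 75 < 120
No further overflows.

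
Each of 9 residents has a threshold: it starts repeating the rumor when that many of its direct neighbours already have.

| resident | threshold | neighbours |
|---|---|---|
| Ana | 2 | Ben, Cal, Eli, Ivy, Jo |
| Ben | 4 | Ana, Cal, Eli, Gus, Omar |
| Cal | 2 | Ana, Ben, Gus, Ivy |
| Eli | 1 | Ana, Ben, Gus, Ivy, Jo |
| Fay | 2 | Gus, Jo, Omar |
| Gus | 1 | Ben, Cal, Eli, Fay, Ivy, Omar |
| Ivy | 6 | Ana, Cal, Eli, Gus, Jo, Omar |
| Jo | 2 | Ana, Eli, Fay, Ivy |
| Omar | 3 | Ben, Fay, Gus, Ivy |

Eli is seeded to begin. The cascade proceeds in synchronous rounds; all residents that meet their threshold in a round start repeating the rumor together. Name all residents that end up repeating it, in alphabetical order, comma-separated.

Round 1 — Eli starts repeating the rumor (initial).
Round 2 — checking thresholds:
  Ana: 1 of 5 neighbours < 2, below threshold.
  Ben: 1 of 5 neighbours < 4, below threshold.
  Gus: 1 of 6 neighbours ≥ 1, starts repeating the rumor.
  Ivy: 1 of 6 neighbours < 6, below threshold.
  Jo: 1 of 4 neighbours < 2, below threshold.
Round 3 — no new spreads; cascade stops.

Eli, Gus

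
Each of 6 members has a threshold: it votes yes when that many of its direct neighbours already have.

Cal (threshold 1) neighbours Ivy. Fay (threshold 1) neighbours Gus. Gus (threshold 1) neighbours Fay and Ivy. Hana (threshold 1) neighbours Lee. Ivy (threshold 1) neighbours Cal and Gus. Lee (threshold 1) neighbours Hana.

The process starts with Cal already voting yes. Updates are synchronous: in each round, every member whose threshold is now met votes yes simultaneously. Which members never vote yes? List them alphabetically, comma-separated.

Hana, Lee

Round 1 — Cal votes yes (initial).
Round 2 — checking thresholds:
  Ivy: 1 of 2 neighbours ≥ 1, votes yes.
Round 3 — checking thresholds:
  Gus: 1 of 2 neighbours ≥ 1, votes yes.
Round 4 — checking thresholds:
  Fay: 1 of 1 neighbours ≥ 1, votes yes.
Round 5 — no new yes votes; cascade stops.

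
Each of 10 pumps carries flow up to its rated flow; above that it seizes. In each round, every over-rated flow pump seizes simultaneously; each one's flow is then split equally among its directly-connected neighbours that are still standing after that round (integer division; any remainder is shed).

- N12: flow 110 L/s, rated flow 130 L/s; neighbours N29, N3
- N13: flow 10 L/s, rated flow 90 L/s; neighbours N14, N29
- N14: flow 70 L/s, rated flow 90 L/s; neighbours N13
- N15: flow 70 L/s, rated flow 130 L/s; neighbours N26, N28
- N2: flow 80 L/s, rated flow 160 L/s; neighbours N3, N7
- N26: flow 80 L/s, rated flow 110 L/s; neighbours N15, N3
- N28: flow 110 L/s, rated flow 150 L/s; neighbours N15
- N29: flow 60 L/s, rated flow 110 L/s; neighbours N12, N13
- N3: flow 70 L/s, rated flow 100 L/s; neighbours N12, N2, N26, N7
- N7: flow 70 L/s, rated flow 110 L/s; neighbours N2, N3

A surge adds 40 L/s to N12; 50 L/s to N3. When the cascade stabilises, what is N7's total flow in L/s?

110

Round 1 — N12 at 150 > 130; N3 at 120 > 100. N12, N3 seize.
  N12 sheds 150 L/s to N29: 150 each.
    N29: 60+150 = 210 > 110
  N3 sheds 120 L/s to N2, N26, N7: 40 each.
    N2: 80+40 = 120 ≤ 160
    N26: 80+40 = 120 > 110
    N7: 70+40 = 110 ≤ 110
Round 2 — N26, N29 seize.
  N26 sheds 120 L/s to N15: 120 each.
    N15: 70+120 = 190 > 130
  N29 sheds 210 L/s to N13: 210 each.
    N13: 10+210 = 220 > 90
Round 3 — N13, N15 seize.
  N13 sheds 220 L/s to N14: 220 each.
    N14: 70+220 = 290 > 90
  N15 sheds 190 L/s to N28: 190 each.
    N28: 110+190 = 300 > 150
Round 4 — N14, N28 seize.
  N14 sheds 290 L/s: no online neighbours, lost.
  N28 sheds 300 L/s: no online neighbours, lost.
No further seizures.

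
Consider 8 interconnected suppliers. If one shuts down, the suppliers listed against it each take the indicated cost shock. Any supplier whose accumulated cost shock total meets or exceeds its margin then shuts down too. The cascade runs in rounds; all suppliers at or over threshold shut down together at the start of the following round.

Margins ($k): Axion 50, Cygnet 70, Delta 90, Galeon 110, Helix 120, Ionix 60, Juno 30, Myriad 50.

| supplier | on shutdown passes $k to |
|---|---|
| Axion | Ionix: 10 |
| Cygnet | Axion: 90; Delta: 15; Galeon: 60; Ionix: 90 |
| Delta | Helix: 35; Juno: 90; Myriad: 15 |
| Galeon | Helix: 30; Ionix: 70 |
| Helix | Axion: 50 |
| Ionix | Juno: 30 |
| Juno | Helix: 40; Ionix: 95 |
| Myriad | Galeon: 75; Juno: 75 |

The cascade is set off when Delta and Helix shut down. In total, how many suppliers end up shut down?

5

Round 1 — Delta, Helix shut down (initial).
  Axion: +50 → 50 ≥ 50
  Juno: +90 → 90 ≥ 30
  Myriad: +15 → 15 < 50
Round 2 — Axion, Juno shut down.
  Ionix: +10+95 → 105 ≥ 60
Round 3 — Ionix shuts down.
No further shutdowns.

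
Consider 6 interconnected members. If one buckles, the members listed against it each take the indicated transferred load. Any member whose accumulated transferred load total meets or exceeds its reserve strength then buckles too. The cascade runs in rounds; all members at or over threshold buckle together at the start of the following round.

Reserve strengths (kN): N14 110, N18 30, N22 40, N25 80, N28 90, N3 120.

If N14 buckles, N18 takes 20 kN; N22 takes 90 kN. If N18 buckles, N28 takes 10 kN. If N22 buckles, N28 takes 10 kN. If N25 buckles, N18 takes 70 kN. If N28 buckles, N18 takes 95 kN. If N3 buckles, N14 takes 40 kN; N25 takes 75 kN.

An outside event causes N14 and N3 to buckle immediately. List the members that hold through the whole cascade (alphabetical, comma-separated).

N18, N25, N28

Round 1 — N14, N3 buckle (initial).
  N18: +20 → 20 < 30
  N22: +90 → 90 ≥ 40
  N25: +75 → 75 < 80
Round 2 — N22 buckles.
  N28: +10 → 10 < 90
No further bucklings.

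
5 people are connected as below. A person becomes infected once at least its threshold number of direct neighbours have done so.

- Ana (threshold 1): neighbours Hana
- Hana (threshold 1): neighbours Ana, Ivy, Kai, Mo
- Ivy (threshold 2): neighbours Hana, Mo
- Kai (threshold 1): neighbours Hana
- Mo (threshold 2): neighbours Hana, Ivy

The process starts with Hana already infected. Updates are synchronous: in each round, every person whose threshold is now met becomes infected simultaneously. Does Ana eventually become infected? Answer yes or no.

yes

Round 1 — Hana becomes infected (initial).
Round 2 — checking thresholds:
  Ana: 1 of 1 neighbours ≥ 1, becomes infected.
  Ivy: 1 of 2 neighbours < 2, not yet.
  Kai: 1 of 1 neighbours ≥ 1, becomes infected.
  Mo: 1 of 2 neighbours < 2, not yet.
Round 3 — no new infections; cascade stops.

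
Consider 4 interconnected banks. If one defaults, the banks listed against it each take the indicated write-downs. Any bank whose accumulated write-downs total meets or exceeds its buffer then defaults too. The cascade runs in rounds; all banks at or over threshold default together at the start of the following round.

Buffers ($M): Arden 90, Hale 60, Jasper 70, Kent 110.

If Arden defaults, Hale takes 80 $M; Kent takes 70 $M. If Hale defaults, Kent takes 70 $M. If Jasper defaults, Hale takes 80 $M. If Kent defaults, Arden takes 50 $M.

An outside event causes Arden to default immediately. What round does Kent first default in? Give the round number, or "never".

3

Round 1 — Arden defaults (initial).
  Hale: +80 → 80 ≥ 60
  Kent: +70 → 70 < 110
Round 2 — Hale defaults.
  Kent: +70 → 140 ≥ 110
Round 3 — Kent defaults.
No further defaults.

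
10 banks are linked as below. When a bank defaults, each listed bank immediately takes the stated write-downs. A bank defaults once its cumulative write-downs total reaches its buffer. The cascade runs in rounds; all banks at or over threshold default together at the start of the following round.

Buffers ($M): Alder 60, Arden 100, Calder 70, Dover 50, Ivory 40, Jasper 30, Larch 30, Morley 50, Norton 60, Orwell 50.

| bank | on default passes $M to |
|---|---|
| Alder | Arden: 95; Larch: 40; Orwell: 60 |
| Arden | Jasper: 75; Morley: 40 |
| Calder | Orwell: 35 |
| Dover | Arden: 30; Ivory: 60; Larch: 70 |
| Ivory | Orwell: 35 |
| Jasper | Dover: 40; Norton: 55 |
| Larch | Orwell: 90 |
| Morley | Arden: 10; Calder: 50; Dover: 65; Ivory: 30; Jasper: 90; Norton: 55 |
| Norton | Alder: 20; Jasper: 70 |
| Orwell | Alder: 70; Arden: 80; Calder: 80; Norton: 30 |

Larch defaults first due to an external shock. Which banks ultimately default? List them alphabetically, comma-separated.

Alder, Arden, Calder, Jasper, Larch, Norton, Orwell

Round 1 — Larch defaults (initial).
  Orwell: +90 → 90 ≥ 50
Round 2 — Orwell defaults.
  Alder: +70 → 70 ≥ 60
  Arden: +80 → 80 < 100
  Calder: +80 → 80 ≥ 70
  Norton: +30 → 30 < 60
Round 3 — Alder, Calder default.
  Arden: +95 → 175 ≥ 100
Round 4 — Arden defaults.
  Jasper: +75 → 75 ≥ 30
  Morley: +40 → 40 < 50
Round 5 — Jasper defaults.
  Dover: +40 → 40 < 50
  Norton: +55 → 85 ≥ 60
Round 6 — Norton defaults.
No further defaults.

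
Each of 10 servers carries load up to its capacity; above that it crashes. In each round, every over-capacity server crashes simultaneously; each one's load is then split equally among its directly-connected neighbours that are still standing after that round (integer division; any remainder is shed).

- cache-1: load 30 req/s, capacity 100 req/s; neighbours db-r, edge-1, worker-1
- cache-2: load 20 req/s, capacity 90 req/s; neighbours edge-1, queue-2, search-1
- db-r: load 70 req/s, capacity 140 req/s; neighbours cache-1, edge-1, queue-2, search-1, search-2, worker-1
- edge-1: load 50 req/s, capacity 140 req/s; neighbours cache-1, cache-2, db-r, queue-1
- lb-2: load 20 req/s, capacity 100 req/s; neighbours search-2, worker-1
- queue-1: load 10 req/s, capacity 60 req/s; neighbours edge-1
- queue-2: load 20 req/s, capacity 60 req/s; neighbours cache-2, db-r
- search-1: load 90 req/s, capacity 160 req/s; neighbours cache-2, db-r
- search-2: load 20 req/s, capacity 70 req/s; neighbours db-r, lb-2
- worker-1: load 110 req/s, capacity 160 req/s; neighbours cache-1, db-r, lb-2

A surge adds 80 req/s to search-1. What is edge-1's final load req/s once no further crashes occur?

Round 1 — search-1 at 170 > 160. search-1 crashes.
  search-1 sheds 170 req/s to cache-2, db-r: 85 each.
    cache-2: 20+85 = 105 > 90
    db-r: 70+85 = 155 > 140
Round 2 — cache-2, db-r crash.
  cache-2 sheds 105 req/s to edge-1, queue-2: 52 each (1 lost).
    edge-1: 50+52 = 102 ≤ 140
    queue-2: 20+52 = 72 > 60
  db-r sheds 155 req/s to cache-1, edge-1, queue-2, search-2, worker-1: 31 each.
    cache-1: 30+31 = 61 ≤ 100
    edge-1: 102+31 = 133 ≤ 140
    queue-2: 72+31 = 103 > 60
    search-2: 20+31 = 51 ≤ 70
    worker-1: 110+31 = 141 ≤ 160
Round 3 — queue-2 crashes.
  queue-2 sheds 103 req/s: no online neighbours, lost.
No further crashes.

133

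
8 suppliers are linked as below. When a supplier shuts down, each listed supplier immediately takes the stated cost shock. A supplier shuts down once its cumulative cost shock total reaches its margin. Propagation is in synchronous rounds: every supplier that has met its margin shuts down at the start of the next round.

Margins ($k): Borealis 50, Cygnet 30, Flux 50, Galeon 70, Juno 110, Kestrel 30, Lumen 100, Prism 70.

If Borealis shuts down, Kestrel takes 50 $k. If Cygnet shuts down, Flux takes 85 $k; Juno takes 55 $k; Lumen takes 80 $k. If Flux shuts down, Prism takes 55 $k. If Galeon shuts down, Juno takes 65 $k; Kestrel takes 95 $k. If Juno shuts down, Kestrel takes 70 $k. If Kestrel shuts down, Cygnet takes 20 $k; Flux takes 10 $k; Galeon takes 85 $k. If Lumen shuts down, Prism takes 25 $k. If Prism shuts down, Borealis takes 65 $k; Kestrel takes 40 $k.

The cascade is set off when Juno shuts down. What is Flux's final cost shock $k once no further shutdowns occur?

10

Round 1 — Juno shuts down (initial).
  Kestrel: +70 → 70 ≥ 30
Round 2 — Kestrel shuts down.
  Cygnet: +20 → 20 < 30
  Flux: +10 → 10 < 50
  Galeon: +85 → 85 ≥ 70
Round 3 — Galeon shuts down.
No further shutdowns.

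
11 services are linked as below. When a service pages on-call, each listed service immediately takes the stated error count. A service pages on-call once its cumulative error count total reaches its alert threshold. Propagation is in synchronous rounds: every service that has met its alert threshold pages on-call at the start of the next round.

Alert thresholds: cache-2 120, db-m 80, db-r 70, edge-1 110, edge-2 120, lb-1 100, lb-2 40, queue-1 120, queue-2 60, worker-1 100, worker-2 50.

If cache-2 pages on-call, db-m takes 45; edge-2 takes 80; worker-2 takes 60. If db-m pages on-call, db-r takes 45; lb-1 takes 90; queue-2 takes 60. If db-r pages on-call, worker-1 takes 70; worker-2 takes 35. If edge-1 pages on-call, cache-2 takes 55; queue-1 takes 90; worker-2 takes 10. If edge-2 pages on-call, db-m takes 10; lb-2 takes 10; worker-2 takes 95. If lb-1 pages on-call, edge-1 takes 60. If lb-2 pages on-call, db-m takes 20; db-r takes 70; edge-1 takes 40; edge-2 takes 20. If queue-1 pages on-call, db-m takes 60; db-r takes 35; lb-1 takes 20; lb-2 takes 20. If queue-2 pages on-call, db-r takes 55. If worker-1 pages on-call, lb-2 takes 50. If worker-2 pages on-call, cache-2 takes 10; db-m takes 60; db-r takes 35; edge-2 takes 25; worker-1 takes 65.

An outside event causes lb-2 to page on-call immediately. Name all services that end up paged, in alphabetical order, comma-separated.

db-r, lb-2

Round 1 — lb-2 pages on-call (initial).
  db-m: +20 → 20 < 80
  db-r: +70 → 70 ≥ 70
  edge-1: +40 → 40 < 110
  edge-2: +20 → 20 < 120
Round 2 — db-r pages on-call.
  worker-1: +70 → 70 < 100
  worker-2: +35 → 35 < 50
No further pages.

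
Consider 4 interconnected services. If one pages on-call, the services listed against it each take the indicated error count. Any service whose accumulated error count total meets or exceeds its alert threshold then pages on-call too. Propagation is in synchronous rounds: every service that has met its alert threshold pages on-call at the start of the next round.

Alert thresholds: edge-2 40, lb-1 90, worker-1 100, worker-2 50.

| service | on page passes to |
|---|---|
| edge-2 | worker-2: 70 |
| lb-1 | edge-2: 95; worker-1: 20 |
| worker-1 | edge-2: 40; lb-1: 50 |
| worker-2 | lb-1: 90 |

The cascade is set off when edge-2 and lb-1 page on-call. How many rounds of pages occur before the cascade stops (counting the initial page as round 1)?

Round 1 — edge-2, lb-1 page on-call (initial).
  worker-1: +20 → 20 < 100
  worker-2: +70 → 70 ≥ 50
Round 2 — worker-2 pages on-call.
No further pages.

2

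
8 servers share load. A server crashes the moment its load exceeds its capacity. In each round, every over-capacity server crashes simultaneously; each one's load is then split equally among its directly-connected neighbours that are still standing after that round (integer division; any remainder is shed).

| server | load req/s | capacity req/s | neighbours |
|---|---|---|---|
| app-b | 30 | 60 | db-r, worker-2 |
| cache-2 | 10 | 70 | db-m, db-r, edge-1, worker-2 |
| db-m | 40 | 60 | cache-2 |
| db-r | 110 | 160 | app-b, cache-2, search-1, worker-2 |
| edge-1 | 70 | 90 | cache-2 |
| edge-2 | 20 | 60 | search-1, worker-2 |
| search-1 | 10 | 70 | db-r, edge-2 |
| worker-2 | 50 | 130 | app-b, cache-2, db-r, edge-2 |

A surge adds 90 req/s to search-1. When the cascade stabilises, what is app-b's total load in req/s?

30

Round 1 — search-1 at 100 > 70. search-1 crashes.
  search-1 sheds 100 req/s to db-r, edge-2: 50 each.
    db-r: 110+50 = 160 ≤ 160
    edge-2: 20+50 = 70 > 60
Round 2 — edge-2 crashes.
  edge-2 sheds 70 req/s to worker-2: 70 each.
    worker-2: 50+70 = 120 ≤ 130
No further crashes.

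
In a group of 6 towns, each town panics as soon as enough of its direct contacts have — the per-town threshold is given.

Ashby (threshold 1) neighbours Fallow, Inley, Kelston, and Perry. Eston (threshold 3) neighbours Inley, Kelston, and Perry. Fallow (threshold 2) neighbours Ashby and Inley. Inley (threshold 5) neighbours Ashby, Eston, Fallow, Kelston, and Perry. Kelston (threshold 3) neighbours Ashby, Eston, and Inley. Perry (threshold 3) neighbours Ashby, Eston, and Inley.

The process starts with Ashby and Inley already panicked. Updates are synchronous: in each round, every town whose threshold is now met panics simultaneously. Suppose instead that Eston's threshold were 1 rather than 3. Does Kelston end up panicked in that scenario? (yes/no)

With Eston's threshold at 1:
Round 1 — Ashby, Inley panic (initial).
Round 2 — checking thresholds:
  Eston: 1 of 3 neighbours ≥ 1, panics.
  Fallow: 2 of 2 neighbours ≥ 2, panics.
  Kelston: 2 of 3 neighbours < 3, below threshold.
  Perry: 2 of 3 neighbours < 3, below threshold.
Round 3 — checking thresholds:
  Kelston: 3 of 3 neighbours ≥ 3, panics.
  Perry: 3 of 3 neighbours ≥ 3, panics.
Round 4 — no new panics; cascade stops.

yes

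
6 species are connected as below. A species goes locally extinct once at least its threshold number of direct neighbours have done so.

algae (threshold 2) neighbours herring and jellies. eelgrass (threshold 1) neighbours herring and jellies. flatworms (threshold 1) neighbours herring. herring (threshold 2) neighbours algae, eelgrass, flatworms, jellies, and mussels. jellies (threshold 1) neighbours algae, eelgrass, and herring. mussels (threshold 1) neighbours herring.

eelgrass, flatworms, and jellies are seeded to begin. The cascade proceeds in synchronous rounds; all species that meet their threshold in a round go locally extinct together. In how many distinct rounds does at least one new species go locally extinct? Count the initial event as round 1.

Round 1 — eelgrass, flatworms, jellies go locally extinct (initial).
Round 2 — checking thresholds:
  algae: 1 of 2 neighbours < 2, holds.
  herring: 3 of 5 neighbours ≥ 2, goes locally extinct.
Round 3 — checking thresholds:
  algae: 2 of 2 neighbours ≥ 2, goes locally extinct.
  mussels: 1 of 1 neighbours ≥ 1, goes locally extinct.
Round 4 — no new extinctions; cascade stops.

3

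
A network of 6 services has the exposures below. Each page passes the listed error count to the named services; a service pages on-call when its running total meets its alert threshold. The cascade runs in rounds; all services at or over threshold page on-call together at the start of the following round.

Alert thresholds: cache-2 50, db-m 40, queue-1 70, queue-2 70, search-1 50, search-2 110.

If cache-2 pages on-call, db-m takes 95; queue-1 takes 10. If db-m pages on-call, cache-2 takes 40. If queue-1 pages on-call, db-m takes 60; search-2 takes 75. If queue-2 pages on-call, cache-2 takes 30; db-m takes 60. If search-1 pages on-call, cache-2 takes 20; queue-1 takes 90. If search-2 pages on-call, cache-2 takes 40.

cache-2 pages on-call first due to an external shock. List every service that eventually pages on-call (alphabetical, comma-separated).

cache-2, db-m

Round 1 — cache-2 pages on-call (initial).
  db-m: +95 → 95 ≥ 40
  queue-1: +10 → 10 < 70
Round 2 — db-m pages on-call.
No further pages.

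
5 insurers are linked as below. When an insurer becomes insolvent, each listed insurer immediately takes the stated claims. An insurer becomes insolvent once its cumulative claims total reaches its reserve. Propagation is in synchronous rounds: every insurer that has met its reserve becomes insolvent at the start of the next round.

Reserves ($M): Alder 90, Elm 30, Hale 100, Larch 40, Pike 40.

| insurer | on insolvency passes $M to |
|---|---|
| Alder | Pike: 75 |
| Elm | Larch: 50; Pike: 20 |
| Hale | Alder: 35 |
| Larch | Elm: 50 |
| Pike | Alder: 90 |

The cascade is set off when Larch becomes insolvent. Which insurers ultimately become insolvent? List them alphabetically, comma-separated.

Elm, Larch

Round 1 — Larch becomes insolvent (initial).
  Elm: +50 → 50 ≥ 30
Round 2 — Elm becomes insolvent.
  Pike: +20 → 20 < 40
No further insolvencies.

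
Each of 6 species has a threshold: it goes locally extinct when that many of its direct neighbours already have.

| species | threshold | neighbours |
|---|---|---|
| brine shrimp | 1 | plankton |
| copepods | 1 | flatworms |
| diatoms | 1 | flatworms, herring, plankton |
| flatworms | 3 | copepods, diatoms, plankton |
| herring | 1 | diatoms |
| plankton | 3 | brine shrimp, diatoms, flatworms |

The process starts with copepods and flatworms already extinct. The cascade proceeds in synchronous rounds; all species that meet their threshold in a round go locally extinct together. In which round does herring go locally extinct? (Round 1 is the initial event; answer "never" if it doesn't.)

3

Round 1 — copepods, flatworms go locally extinct (initial).
Round 2 — checking thresholds:
  diatoms: 1 of 3 neighbours ≥ 1, goes locally extinct.
  plankton: 1 of 3 neighbours < 3, not yet.
Round 3 — checking thresholds:
  herring: 1 of 1 neighbours ≥ 1, goes locally extinct.
  plankton: 2 of 3 neighbours < 3, not yet.
Round 4 — no new extinctions; cascade stops.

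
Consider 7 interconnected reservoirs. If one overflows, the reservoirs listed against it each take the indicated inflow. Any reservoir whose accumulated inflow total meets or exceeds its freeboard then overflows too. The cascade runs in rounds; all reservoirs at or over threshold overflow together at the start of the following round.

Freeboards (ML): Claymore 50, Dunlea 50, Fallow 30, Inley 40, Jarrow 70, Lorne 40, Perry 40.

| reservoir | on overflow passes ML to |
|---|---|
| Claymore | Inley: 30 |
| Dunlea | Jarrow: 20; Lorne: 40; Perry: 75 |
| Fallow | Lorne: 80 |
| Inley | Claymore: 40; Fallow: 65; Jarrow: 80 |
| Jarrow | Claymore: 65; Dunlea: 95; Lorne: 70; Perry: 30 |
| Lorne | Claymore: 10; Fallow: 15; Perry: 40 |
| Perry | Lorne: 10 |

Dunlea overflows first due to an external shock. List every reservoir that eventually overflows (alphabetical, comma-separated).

Round 1 — Dunlea overflows (initial).
  Jarrow: +20 → 20 < 70
  Lorne: +40 → 40 ≥ 40
  Perry: +75 → 75 ≥ 40
Round 2 — Lorne, Perry overflow.
  Claymore: +10 → 10 < 50
  Fallow: +15 → 15 < 30
No further overflows.

Dunlea, Lorne, Perry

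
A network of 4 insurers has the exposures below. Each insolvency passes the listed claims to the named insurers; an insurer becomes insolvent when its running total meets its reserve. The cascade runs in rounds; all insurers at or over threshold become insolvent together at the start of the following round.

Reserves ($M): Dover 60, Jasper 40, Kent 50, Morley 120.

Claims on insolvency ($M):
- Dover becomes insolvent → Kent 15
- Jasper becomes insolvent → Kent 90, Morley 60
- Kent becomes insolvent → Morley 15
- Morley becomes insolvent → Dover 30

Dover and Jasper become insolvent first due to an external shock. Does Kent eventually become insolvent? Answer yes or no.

Round 1 — Dover, Jasper become insolvent (initial).
  Kent: +15+90 → 105 ≥ 50
  Morley: +60 → 60 < 120
Round 2 — Kent becomes insolvent.
  Morley: +15 → 75 < 120
No further insolvencies.

yes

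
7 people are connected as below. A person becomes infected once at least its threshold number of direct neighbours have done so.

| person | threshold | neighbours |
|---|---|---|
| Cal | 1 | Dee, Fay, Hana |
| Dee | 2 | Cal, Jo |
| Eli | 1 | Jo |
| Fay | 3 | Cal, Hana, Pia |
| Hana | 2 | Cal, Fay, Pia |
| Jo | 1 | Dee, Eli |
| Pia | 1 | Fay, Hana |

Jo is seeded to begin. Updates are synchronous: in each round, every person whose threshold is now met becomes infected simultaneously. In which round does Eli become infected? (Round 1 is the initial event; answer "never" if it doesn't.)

2

Round 1 — Jo becomes infected (initial).
Round 2 — checking thresholds:
  Dee: 1 of 2 neighbours < 2, below threshold.
  Eli: 1 of 1 neighbours ≥ 1, becomes infected.
Round 3 — no new infections; cascade stops.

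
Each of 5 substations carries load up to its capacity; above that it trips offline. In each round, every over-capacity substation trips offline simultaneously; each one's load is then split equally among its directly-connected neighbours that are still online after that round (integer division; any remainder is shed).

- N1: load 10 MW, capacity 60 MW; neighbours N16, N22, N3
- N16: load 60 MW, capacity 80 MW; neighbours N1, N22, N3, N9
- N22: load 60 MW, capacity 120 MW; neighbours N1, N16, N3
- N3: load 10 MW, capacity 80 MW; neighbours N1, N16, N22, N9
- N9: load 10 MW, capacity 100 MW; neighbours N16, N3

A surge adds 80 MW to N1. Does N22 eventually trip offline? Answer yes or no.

Round 1 — N1 at 90 > 60. N1 trips offline.
  N1 sheds 90 MW to N16, N22, N3: 30 each.
    N16: 60+30 = 90 > 80
    N22: 60+30 = 90 ≤ 120
    N3: 10+30 = 40 ≤ 80
Round 2 — N16 trips offline.
  N16 sheds 90 MW to N22, N3, N9: 30 each.
    N22: 90+30 = 120 ≤ 120
    N3: 40+30 = 70 ≤ 80
    N9: 10+30 = 40 ≤ 100
No further trips.

no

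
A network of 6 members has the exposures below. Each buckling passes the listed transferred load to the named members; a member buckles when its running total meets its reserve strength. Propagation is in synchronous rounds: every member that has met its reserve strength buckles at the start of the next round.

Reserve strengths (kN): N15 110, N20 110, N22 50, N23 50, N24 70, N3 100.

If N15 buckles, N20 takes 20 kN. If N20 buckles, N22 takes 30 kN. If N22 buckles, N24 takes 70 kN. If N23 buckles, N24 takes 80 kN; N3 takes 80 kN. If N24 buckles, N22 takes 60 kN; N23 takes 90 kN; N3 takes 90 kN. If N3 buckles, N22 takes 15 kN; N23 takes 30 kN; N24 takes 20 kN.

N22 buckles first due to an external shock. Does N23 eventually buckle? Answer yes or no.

yes

Round 1 — N22 buckles (initial).
  N24: +70 → 70 ≥ 70
Round 2 — N24 buckles.
  N23: +90 → 90 ≥ 50
  N3: +90 → 90 < 100
Round 3 — N23 buckles.
  N3: +80 → 170 ≥ 100
Round 4 — N3 buckles.
No further bucklings.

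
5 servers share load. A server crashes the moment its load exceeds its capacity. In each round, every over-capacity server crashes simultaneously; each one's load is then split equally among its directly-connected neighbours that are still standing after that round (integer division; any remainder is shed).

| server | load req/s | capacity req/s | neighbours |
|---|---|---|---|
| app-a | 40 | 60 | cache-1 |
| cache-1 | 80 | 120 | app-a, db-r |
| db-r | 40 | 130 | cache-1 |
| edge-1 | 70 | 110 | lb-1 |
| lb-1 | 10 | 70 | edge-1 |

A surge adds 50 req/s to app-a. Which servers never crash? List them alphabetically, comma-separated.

edge-1, lb-1

Round 1 — app-a at 90 > 60. app-a crashes.
  app-a sheds 90 req/s to cache-1: 90 each.
    cache-1: 80+90 = 170 > 120
Round 2 — cache-1 crashes.
  cache-1 sheds 170 req/s to db-r: 170 each.
    db-r: 40+170 = 210 > 130
Round 3 — db-r crashes.
  db-r sheds 210 req/s: no online neighbours, lost.
No further crashes.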